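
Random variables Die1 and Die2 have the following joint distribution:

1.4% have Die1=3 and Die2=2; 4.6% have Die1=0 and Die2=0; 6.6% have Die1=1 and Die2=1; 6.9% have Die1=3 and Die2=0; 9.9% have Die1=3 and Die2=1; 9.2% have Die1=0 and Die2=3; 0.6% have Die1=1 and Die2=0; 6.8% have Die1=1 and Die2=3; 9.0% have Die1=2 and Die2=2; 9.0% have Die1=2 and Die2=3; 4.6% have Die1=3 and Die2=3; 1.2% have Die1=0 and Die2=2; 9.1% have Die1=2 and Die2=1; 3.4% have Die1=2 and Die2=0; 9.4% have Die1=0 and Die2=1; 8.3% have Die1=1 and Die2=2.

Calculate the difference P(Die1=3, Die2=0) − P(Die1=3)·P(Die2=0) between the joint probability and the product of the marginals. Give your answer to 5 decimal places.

P(Die1=3) = 0.069 + 0.099 + 0.014 + 0.046 = 0.228.
P(Die2=0) = 0.046 + 0.006 + 0.034 + 0.069 = 0.155.
P(Die1=3, Die2=0) − P(Die1=3)P(Die2=0) = 0.069 − 0.228×0.155 = 0.03366.

0.03366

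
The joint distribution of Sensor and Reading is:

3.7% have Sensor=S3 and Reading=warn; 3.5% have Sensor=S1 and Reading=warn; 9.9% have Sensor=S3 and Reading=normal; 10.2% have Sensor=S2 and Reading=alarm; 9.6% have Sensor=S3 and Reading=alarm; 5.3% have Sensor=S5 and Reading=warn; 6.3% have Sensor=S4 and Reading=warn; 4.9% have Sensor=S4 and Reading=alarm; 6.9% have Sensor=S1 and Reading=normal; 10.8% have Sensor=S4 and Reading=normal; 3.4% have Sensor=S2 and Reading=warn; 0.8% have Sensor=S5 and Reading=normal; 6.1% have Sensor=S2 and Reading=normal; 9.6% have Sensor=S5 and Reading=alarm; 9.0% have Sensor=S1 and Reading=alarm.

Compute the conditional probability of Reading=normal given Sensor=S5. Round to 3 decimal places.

0.051

P(Sensor=S5) = 0.008 + 0.053 + 0.096 = 0.157.
P(Reading=normal | Sensor=S5) = 0.008/0.157 = 0.051.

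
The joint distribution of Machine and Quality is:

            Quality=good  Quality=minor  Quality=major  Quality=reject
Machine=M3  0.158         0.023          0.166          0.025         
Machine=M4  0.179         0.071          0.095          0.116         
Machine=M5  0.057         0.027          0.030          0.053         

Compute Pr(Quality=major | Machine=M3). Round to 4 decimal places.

0.4462

P(Machine=M3) = 0.158 + 0.023 + 0.166 + 0.025 = 0.372.
P(Quality=major | Machine=M3) = 0.166/0.372 = 0.4462.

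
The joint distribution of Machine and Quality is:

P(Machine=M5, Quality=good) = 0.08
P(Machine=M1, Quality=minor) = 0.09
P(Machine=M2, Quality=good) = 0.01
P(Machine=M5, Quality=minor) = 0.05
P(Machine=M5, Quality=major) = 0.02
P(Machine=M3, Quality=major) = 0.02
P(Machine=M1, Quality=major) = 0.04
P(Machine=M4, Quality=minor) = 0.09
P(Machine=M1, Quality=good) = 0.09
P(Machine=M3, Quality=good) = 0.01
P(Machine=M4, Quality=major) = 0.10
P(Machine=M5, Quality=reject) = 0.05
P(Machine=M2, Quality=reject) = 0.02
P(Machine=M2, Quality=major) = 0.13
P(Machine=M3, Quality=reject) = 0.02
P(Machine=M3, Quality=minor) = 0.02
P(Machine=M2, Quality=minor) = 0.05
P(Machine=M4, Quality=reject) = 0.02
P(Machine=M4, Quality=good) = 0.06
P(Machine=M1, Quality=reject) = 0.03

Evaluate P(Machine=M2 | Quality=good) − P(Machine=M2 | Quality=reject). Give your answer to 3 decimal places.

P(Quality=good) = 0.09 + 0.01 + 0.01 + 0.06 + 0.08 = 0.25; P(Machine=M2 | Quality=good) = 0.01/0.25 = 0.0400.
P(Quality=reject) = 0.03 + 0.02 + 0.02 + 0.02 + 0.05 = 0.14; P(Machine=M2 | Quality=reject) = 0.02/0.14 = 0.1429.
Difference = -0.103.

-0.103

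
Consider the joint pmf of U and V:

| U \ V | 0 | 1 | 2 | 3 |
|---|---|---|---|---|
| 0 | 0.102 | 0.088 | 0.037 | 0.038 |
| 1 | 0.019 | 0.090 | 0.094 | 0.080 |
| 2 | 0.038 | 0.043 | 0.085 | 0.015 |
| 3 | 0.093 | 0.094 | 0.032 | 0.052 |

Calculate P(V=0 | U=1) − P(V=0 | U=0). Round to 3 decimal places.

-0.318

P(U=1) = 0.019 + 0.090 + 0.094 + 0.080 = 0.283; P(V=0 | U=1) = 0.019/0.283 = 0.0671.
P(U=0) = 0.102 + 0.088 + 0.037 + 0.038 = 0.265; P(V=0 | U=0) = 0.102/0.265 = 0.3849.
Difference = -0.318.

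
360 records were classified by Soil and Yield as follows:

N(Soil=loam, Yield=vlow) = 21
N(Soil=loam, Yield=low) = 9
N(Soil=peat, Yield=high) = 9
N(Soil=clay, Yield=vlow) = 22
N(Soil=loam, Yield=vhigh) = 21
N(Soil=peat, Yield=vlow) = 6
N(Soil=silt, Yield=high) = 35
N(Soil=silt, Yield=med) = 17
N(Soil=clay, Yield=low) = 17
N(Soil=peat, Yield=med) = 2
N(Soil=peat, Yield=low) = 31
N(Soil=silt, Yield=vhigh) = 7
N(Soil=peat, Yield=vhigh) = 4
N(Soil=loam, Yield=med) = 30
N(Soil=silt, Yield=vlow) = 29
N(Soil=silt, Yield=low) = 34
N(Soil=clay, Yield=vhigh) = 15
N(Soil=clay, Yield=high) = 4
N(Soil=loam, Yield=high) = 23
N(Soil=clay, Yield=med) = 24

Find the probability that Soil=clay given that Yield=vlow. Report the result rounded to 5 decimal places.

0.28205

Total with Yield=vlow: 21 + 22 + 29 + 6 = 78.
P(Soil=clay | Yield=vlow) = 22/78 = 0.28205.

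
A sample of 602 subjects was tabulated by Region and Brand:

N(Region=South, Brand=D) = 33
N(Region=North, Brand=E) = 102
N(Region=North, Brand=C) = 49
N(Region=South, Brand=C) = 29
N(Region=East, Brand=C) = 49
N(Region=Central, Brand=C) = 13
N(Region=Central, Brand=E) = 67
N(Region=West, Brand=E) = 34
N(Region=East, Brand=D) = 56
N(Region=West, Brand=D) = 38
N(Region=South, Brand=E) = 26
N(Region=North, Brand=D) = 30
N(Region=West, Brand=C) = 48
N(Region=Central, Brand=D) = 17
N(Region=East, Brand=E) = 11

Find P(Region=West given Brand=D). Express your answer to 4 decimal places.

0.2184

Total with Brand=D: 30 + 33 + 56 + 38 + 17 = 174.
P(Region=West | Brand=D) = 38/174 = 0.2184.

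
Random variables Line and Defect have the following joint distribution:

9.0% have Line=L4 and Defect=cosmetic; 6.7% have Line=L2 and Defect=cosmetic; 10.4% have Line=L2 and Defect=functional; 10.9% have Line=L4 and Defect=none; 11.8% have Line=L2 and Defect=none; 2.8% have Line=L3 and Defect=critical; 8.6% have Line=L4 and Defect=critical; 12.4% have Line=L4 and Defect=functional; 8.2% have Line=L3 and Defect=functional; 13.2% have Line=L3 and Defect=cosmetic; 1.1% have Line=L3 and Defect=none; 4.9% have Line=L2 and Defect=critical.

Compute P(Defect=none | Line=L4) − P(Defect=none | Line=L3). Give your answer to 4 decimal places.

0.2230

P(Line=L4) = 0.109 + 0.090 + 0.124 + 0.086 = 0.409; P(Defect=none | Line=L4) = 0.109/0.409 = 0.26650.
P(Line=L3) = 0.011 + 0.132 + 0.082 + 0.028 = 0.253; P(Defect=none | Line=L3) = 0.011/0.253 = 0.04348.
Difference = 0.2230.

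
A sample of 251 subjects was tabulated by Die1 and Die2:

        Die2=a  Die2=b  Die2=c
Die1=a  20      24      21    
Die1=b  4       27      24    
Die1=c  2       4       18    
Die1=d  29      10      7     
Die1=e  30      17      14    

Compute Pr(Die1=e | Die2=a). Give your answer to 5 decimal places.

Total with Die2=a: 20 + 4 + 2 + 29 + 30 = 85.
P(Die1=e | Die2=a) = 30/85 = 0.35294.

0.35294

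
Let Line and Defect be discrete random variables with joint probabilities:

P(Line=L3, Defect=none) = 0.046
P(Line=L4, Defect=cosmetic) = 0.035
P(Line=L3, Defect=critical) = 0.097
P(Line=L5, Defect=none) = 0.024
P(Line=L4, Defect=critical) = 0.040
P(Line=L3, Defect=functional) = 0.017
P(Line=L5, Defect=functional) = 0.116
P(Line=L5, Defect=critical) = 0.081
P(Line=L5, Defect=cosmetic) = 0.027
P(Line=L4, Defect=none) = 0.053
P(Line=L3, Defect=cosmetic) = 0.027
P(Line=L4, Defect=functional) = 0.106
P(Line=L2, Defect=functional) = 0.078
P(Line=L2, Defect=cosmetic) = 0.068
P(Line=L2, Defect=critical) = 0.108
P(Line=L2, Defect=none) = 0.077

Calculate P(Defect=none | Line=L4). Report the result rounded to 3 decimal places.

0.226

P(Line=L4) = 0.053 + 0.035 + 0.106 + 0.040 = 0.234.
P(Defect=none | Line=L4) = 0.053/0.234 = 0.226.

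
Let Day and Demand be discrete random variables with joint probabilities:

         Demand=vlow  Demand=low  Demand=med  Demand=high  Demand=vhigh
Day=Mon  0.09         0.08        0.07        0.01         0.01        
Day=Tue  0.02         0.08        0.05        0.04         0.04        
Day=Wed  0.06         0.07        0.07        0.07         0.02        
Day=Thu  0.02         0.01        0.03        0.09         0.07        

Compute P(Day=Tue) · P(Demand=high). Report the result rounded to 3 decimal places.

0.048

P(Day=Tue) = 0.02 + 0.08 + 0.05 + 0.04 + 0.04 = 0.23.
P(Demand=high) = 0.01 + 0.04 + 0.07 + 0.09 = 0.21.
Product: 0.23 × 0.21 = 0.048.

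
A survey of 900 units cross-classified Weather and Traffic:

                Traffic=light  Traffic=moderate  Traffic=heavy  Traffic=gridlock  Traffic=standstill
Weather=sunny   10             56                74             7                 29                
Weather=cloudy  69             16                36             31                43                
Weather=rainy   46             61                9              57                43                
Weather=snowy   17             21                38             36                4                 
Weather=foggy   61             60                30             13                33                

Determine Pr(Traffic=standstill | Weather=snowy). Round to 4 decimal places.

Total with Weather=snowy: 17 + 21 + 38 + 36 + 4 = 116.
P(Traffic=standstill | Weather=snowy) = 4/116 = 0.0345.

0.0345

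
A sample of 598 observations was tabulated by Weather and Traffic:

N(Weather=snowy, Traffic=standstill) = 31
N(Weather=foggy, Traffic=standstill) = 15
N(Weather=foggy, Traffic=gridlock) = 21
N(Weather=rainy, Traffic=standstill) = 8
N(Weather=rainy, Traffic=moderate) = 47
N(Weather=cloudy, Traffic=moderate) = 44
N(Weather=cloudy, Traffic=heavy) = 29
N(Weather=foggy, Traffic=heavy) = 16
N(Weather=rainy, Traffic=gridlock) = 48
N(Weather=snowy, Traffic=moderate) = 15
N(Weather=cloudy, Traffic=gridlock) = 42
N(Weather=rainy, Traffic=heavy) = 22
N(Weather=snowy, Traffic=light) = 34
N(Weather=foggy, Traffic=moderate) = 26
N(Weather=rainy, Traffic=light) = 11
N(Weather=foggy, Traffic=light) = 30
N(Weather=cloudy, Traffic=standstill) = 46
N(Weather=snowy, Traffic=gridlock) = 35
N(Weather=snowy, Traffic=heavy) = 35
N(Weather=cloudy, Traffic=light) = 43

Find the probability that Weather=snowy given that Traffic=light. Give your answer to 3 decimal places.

0.288

Total with Traffic=light: 43 + 11 + 34 + 30 = 118.
P(Weather=snowy | Traffic=light) = 34/118 = 0.288.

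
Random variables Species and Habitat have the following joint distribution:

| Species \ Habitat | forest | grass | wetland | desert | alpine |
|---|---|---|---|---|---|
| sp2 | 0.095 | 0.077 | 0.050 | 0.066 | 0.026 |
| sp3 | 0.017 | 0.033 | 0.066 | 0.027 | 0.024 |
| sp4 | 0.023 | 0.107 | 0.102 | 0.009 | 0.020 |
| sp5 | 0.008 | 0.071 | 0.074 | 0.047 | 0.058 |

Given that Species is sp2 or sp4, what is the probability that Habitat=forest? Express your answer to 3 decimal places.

0.205

P(Species=sp2) = 0.095 + 0.077 + 0.050 + 0.066 + 0.026 = 0.314.
P(Species=sp4) = 0.023 + 0.107 + 0.102 + 0.009 + 0.020 = 0.261.
P(Species ∈ {sp2, sp4}) = 0.314 + 0.261 = 0.575; P(Habitat=forest, Species ∈ {sp2, sp4}) = 0.095 + 0.023 = 0.118.
P(Habitat=forest | Species ∈ {sp2, sp4}) = 0.118/0.575 = 0.205.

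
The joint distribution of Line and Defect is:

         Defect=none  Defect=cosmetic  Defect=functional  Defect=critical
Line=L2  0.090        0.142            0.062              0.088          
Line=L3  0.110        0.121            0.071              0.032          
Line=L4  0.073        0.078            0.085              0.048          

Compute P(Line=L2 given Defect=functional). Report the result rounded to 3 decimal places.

P(Defect=functional) = 0.062 + 0.071 + 0.085 = 0.218.
P(Line=L2 | Defect=functional) = 0.062/0.218 = 0.284.

0.284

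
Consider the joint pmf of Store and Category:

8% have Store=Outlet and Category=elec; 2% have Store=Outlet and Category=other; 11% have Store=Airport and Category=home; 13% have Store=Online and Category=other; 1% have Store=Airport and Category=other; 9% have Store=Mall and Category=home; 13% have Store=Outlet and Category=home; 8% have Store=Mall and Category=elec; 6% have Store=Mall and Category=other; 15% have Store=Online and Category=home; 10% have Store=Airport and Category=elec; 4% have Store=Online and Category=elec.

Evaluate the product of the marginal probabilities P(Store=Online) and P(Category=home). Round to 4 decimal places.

P(Store=Online) = 0.04 + 0.15 + 0.13 = 0.32.
P(Category=home) = 0.09 + 0.11 + 0.13 + 0.15 = 0.48.
Product: 0.32 × 0.48 = 0.1536.

0.1536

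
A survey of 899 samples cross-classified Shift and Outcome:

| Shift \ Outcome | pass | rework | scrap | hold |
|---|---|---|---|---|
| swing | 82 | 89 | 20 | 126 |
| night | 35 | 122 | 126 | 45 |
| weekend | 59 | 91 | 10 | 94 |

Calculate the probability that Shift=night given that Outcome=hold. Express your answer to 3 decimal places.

0.170

Total with Outcome=hold: 126 + 45 + 94 = 265.
P(Shift=night | Outcome=hold) = 45/265 = 0.170.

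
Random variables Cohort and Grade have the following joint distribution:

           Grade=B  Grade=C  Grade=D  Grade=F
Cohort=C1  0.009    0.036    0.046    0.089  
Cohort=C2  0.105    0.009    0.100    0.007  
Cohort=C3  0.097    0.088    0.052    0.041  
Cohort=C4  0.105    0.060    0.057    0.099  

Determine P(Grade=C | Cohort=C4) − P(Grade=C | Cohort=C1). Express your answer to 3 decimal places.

P(Cohort=C4) = 0.105 + 0.060 + 0.057 + 0.099 = 0.321; P(Grade=C | Cohort=C4) = 0.060/0.321 = 0.1869.
P(Cohort=C1) = 0.009 + 0.036 + 0.046 + 0.089 = 0.180; P(Grade=C | Cohort=C1) = 0.036/0.180 = 0.2000.
Difference = -0.013.

-0.013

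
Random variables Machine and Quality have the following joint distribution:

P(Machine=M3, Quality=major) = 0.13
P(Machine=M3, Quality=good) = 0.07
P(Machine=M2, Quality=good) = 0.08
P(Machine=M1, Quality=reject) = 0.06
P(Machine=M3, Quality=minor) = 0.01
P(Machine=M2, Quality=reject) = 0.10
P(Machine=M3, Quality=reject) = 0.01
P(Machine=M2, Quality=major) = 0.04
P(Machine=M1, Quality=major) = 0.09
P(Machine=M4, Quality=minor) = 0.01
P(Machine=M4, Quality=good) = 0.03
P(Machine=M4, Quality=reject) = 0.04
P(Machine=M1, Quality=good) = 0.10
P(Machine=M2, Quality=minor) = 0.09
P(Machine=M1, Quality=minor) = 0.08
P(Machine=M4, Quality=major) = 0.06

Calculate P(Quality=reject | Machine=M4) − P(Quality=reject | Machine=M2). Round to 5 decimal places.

P(Machine=M4) = 0.03 + 0.01 + 0.06 + 0.04 = 0.14; P(Quality=reject | Machine=M4) = 0.04/0.14 = 0.285714.
P(Machine=M2) = 0.08 + 0.09 + 0.04 + 0.10 = 0.31; P(Quality=reject | Machine=M2) = 0.10/0.31 = 0.322581.
Difference = -0.03687.

-0.03687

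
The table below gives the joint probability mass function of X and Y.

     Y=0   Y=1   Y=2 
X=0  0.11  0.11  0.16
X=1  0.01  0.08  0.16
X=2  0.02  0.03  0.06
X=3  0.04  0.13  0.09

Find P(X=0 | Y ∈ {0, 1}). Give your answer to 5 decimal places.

P(Y=0) = 0.11 + 0.01 + 0.02 + 0.04 = 0.18.
P(Y=1) = 0.11 + 0.08 + 0.03 + 0.13 = 0.35.
P(Y ∈ {0, 1}) = 0.18 + 0.35 = 0.53; P(X=0, Y ∈ {0, 1}) = 0.11 + 0.11 = 0.22.
P(X=0 | Y ∈ {0, 1}) = 0.22/0.53 = 0.41509.

0.41509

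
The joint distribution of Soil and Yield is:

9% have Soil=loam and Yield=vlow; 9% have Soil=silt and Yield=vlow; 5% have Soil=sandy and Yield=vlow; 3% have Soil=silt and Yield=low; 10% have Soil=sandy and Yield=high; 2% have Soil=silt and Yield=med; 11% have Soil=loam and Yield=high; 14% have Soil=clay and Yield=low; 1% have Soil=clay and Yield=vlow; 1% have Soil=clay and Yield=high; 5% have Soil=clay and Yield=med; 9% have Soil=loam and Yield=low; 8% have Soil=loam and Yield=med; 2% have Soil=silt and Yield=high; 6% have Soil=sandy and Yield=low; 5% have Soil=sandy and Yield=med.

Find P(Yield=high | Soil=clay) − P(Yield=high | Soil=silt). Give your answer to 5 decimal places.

-0.07738

P(Soil=clay) = 0.01 + 0.14 + 0.05 + 0.01 = 0.21; P(Yield=high | Soil=clay) = 0.01/0.21 = 0.047619.
P(Soil=silt) = 0.09 + 0.03 + 0.02 + 0.02 = 0.16; P(Yield=high | Soil=silt) = 0.02/0.16 = 0.125000.
Difference = -0.07738.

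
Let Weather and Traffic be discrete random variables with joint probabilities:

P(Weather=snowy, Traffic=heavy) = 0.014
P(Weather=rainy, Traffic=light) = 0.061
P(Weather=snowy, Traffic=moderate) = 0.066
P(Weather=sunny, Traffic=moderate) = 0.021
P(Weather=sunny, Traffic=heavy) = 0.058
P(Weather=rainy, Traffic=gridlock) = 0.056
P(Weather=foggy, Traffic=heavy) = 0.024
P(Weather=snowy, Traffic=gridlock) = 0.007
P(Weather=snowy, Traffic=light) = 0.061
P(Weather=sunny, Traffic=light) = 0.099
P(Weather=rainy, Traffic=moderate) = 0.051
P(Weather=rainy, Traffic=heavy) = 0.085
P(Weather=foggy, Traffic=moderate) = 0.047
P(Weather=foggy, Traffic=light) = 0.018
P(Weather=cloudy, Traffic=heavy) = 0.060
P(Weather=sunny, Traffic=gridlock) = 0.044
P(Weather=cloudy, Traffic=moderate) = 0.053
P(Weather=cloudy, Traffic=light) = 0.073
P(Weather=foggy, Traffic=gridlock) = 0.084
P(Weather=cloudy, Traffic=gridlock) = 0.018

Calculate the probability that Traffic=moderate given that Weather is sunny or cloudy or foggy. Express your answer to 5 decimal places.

0.20200

P(Weather=sunny) = 0.099 + 0.021 + 0.058 + 0.044 = 0.222.
P(Weather=cloudy) = 0.073 + 0.053 + 0.060 + 0.018 = 0.204.
P(Weather=foggy) = 0.018 + 0.047 + 0.024 + 0.084 = 0.173.
P(Weather ∈ {sunny, cloudy, foggy}) = 0.222 + 0.204 + 0.173 = 0.599; P(Traffic=moderate, Weather ∈ {sunny, cloudy, foggy}) = 0.021 + 0.053 + 0.047 = 0.121.
P(Traffic=moderate | Weather ∈ {sunny, cloudy, foggy}) = 0.121/0.599 = 0.20200.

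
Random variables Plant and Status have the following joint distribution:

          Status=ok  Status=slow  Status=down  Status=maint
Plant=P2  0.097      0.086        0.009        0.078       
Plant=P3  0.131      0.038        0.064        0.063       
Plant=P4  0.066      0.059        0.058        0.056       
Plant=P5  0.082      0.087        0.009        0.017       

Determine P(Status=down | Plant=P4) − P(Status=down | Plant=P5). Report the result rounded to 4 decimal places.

P(Plant=P4) = 0.066 + 0.059 + 0.058 + 0.056 = 0.239; P(Status=down | Plant=P4) = 0.058/0.239 = 0.24268.
P(Plant=P5) = 0.082 + 0.087 + 0.009 + 0.017 = 0.195; P(Status=down | Plant=P5) = 0.009/0.195 = 0.04615.
Difference = 0.1965.

0.1965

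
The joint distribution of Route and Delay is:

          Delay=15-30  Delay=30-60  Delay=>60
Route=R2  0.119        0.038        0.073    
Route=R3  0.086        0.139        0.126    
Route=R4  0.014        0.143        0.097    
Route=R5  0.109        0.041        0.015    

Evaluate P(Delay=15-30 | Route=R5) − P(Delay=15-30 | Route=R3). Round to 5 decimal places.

0.41559

P(Route=R5) = 0.109 + 0.041 + 0.015 = 0.165; P(Delay=15-30 | Route=R5) = 0.109/0.165 = 0.660606.
P(Route=R3) = 0.086 + 0.139 + 0.126 = 0.351; P(Delay=15-30 | Route=R3) = 0.086/0.351 = 0.245014.
Difference = 0.41559.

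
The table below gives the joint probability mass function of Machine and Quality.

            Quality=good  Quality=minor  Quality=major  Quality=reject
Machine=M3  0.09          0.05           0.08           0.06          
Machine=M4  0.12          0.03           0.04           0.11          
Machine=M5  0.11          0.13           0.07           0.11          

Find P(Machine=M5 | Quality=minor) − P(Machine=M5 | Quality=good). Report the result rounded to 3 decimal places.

P(Quality=minor) = 0.05 + 0.03 + 0.13 = 0.21; P(Machine=M5 | Quality=minor) = 0.13/0.21 = 0.6190.
P(Quality=good) = 0.09 + 0.12 + 0.11 = 0.32; P(Machine=M5 | Quality=good) = 0.11/0.32 = 0.3438.
Difference = 0.275.

0.275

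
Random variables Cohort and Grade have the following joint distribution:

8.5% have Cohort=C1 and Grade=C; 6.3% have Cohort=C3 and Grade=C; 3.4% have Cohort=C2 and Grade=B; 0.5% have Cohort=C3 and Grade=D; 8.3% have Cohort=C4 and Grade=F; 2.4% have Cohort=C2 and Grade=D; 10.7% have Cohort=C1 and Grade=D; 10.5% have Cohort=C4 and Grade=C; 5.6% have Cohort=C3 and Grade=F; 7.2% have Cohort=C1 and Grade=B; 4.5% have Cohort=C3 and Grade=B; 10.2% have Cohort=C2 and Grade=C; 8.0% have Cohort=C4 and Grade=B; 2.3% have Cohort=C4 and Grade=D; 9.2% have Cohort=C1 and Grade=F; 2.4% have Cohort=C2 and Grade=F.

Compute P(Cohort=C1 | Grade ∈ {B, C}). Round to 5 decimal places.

P(Grade=B) = 0.072 + 0.034 + 0.045 + 0.080 = 0.231.
P(Grade=C) = 0.085 + 0.102 + 0.063 + 0.105 = 0.355.
P(Grade ∈ {B, C}) = 0.231 + 0.355 = 0.586; P(Cohort=C1, Grade ∈ {B, C}) = 0.072 + 0.085 = 0.157.
P(Cohort=C1 | Grade ∈ {B, C}) = 0.157/0.586 = 0.26792.

0.26792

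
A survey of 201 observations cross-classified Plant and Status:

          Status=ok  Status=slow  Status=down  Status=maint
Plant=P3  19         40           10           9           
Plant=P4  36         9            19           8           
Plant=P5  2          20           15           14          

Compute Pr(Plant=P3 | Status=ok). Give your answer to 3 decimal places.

0.333

Total with Status=ok: 19 + 36 + 2 = 57.
P(Plant=P3 | Status=ok) = 19/57 = 0.333.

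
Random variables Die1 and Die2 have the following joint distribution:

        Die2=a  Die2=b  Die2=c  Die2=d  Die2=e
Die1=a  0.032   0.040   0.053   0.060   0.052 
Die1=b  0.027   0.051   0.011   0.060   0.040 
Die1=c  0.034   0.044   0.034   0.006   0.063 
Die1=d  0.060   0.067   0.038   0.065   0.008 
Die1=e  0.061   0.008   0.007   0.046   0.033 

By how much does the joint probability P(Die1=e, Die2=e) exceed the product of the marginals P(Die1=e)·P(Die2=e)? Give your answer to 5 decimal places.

P(Die1=e) = 0.061 + 0.008 + 0.007 + 0.046 + 0.033 = 0.155.
P(Die2=e) = 0.052 + 0.040 + 0.063 + 0.008 + 0.033 = 0.196.
P(Die1=e, Die2=e) − P(Die1=e)P(Die2=e) = 0.033 − 0.155×0.196 = 0.00262.

0.00262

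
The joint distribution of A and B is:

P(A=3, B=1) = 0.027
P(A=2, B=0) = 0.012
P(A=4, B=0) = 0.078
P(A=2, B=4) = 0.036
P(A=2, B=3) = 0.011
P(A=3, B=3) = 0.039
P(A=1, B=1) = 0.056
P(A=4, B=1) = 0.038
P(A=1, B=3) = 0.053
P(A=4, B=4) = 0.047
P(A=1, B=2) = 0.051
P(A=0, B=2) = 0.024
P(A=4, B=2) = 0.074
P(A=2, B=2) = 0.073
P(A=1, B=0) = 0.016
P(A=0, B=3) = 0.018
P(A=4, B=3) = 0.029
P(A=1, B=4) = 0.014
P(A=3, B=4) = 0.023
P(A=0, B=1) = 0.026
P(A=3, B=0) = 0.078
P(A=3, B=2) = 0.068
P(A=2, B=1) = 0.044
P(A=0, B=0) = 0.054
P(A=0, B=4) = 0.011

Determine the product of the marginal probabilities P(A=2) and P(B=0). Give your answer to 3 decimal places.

P(A=2) = 0.012 + 0.044 + 0.073 + 0.011 + 0.036 = 0.176.
P(B=0) = 0.054 + 0.016 + 0.012 + 0.078 + 0.078 = 0.238.
Product: 0.176 × 0.238 = 0.042.

0.042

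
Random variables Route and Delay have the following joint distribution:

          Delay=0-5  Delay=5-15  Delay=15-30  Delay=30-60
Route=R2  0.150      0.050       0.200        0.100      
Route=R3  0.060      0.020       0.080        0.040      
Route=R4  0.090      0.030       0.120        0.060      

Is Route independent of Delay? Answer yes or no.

Every cell satisfies P(Route,Delay) = P(Route)·P(Delay). For instance P(Route=R4) = 0.300, P(Delay=15-30) = 0.400, and 0.300×0.400 = 0.120 matches the joint entry. So Route and Delay are independent.

yes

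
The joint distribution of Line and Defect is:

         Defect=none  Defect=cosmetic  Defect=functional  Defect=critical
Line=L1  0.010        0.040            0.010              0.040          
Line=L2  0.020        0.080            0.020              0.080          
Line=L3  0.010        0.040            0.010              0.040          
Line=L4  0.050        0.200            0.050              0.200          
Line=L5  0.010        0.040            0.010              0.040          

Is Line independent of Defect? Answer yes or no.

Every cell satisfies P(Line,Defect) = P(Line)·P(Defect). For instance P(Line=L2) = 0.200, P(Defect=cosmetic) = 0.400, and 0.200×0.400 = 0.080 matches the joint entry. So Line and Defect are independent.

yes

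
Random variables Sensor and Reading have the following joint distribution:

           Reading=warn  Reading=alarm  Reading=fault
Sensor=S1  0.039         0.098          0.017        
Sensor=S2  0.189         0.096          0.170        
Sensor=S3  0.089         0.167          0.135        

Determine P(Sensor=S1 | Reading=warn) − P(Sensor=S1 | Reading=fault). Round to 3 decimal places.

0.070

P(Reading=warn) = 0.039 + 0.189 + 0.089 = 0.317; P(Sensor=S1 | Reading=warn) = 0.039/0.317 = 0.1230.
P(Reading=fault) = 0.017 + 0.170 + 0.135 = 0.322; P(Sensor=S1 | Reading=fault) = 0.017/0.322 = 0.0528.
Difference = 0.070.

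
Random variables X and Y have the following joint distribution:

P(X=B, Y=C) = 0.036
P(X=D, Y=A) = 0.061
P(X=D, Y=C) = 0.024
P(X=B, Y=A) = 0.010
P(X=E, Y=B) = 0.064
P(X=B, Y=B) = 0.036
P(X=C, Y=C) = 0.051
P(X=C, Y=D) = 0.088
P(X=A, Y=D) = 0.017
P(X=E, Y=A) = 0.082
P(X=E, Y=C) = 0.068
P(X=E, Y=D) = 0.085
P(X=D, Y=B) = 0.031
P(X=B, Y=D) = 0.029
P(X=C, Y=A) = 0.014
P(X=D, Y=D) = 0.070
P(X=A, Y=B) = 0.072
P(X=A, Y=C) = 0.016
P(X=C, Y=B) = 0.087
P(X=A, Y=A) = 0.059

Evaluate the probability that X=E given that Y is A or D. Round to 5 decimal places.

P(Y=A) = 0.059 + 0.010 + 0.014 + 0.061 + 0.082 = 0.226.
P(Y=D) = 0.017 + 0.029 + 0.088 + 0.070 + 0.085 = 0.289.
P(Y ∈ {A, D}) = 0.226 + 0.289 = 0.515; P(X=E, Y ∈ {A, D}) = 0.082 + 0.085 = 0.167.
P(X=E | Y ∈ {A, D}) = 0.167/0.515 = 0.32427.

0.32427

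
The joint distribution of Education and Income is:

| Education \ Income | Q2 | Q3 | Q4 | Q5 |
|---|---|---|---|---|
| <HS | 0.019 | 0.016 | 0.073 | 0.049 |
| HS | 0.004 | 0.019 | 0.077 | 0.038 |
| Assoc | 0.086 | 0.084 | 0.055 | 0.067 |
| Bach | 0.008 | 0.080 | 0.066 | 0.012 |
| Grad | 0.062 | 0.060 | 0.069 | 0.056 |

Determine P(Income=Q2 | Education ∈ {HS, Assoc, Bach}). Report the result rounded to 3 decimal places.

0.164

P(Education=HS) = 0.004 + 0.019 + 0.077 + 0.038 = 0.138.
P(Education=Assoc) = 0.086 + 0.084 + 0.055 + 0.067 = 0.292.
P(Education=Bach) = 0.008 + 0.080 + 0.066 + 0.012 = 0.166.
P(Education ∈ {HS, Assoc, Bach}) = 0.138 + 0.292 + 0.166 = 0.596; P(Income=Q2, Education ∈ {HS, Assoc, Bach}) = 0.004 + 0.086 + 0.008 = 0.098.
P(Income=Q2 | Education ∈ {HS, Assoc, Bach}) = 0.098/0.596 = 0.164.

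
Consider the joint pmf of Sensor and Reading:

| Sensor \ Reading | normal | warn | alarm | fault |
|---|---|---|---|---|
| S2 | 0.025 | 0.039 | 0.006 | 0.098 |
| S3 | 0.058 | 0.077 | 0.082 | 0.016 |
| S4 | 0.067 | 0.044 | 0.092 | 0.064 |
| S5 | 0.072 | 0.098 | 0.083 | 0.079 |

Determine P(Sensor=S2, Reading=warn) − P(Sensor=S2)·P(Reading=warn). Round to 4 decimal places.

-0.0043

P(Sensor=S2) = 0.025 + 0.039 + 0.006 + 0.098 = 0.168.
P(Reading=warn) = 0.039 + 0.077 + 0.044 + 0.098 = 0.258.
P(Sensor=S2, Reading=warn) − P(Sensor=S2)P(Reading=warn) = 0.039 − 0.168×0.258 = -0.0043.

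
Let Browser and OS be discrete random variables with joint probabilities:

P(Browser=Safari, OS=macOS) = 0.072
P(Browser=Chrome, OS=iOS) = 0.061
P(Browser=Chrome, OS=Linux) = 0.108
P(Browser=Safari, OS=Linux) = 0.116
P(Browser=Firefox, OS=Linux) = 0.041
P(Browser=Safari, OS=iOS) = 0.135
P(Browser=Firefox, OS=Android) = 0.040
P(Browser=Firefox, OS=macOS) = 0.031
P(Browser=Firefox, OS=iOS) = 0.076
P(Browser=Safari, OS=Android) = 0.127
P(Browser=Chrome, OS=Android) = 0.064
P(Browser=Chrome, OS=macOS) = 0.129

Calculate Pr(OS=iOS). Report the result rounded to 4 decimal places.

P(OS=iOS) = 0.061 + 0.076 + 0.135 = 0.272.

0.2720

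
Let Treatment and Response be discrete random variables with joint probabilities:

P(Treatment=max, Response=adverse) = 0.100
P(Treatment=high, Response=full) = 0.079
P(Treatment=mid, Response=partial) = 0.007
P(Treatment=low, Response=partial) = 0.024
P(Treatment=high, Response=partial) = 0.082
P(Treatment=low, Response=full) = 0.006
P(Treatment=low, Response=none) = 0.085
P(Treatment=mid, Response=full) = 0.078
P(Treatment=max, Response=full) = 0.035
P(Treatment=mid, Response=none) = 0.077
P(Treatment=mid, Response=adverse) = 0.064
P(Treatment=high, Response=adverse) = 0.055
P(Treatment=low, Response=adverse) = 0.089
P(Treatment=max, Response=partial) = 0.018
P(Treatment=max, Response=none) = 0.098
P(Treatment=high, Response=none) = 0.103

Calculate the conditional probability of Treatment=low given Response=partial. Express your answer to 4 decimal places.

P(Response=partial) = 0.024 + 0.007 + 0.082 + 0.018 = 0.131.
P(Treatment=low | Response=partial) = 0.024/0.131 = 0.1832.

0.1832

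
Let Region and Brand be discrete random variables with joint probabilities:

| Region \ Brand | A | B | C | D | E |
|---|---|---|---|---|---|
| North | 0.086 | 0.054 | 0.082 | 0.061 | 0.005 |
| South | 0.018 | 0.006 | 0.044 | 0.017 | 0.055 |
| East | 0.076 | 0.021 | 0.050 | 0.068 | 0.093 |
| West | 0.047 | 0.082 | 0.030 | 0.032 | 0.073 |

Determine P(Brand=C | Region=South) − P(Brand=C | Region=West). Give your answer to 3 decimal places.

0.201

P(Region=South) = 0.018 + 0.006 + 0.044 + 0.017 + 0.055 = 0.140; P(Brand=C | Region=South) = 0.044/0.140 = 0.3143.
P(Region=West) = 0.047 + 0.082 + 0.030 + 0.032 + 0.073 = 0.264; P(Brand=C | Region=West) = 0.030/0.264 = 0.1136.
Difference = 0.201.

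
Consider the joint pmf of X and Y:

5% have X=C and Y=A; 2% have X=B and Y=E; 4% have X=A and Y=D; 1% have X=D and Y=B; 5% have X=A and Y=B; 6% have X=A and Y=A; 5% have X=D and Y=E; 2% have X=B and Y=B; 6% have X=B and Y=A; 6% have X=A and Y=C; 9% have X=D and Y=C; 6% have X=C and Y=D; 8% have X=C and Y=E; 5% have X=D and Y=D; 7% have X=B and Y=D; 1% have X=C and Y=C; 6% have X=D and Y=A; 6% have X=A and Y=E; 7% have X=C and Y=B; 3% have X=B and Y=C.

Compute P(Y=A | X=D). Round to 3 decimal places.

P(X=D) = 0.06 + 0.01 + 0.09 + 0.05 + 0.05 = 0.26.
P(Y=A | X=D) = 0.06/0.26 = 0.231.

0.231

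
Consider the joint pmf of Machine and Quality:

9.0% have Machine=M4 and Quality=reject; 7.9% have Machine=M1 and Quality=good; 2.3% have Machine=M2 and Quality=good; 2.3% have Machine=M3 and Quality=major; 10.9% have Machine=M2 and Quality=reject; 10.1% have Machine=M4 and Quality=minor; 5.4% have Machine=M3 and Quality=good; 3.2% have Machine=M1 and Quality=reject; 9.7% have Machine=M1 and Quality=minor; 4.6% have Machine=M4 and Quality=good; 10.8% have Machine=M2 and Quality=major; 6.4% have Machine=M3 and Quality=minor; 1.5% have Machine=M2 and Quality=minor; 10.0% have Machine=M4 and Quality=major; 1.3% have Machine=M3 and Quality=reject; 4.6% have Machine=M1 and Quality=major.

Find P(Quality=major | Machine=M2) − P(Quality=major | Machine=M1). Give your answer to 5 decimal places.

0.24243

P(Machine=M2) = 0.023 + 0.015 + 0.108 + 0.109 = 0.255; P(Quality=major | Machine=M2) = 0.108/0.255 = 0.423529.
P(Machine=M1) = 0.079 + 0.097 + 0.046 + 0.032 = 0.254; P(Quality=major | Machine=M1) = 0.046/0.254 = 0.181102.
Difference = 0.24243.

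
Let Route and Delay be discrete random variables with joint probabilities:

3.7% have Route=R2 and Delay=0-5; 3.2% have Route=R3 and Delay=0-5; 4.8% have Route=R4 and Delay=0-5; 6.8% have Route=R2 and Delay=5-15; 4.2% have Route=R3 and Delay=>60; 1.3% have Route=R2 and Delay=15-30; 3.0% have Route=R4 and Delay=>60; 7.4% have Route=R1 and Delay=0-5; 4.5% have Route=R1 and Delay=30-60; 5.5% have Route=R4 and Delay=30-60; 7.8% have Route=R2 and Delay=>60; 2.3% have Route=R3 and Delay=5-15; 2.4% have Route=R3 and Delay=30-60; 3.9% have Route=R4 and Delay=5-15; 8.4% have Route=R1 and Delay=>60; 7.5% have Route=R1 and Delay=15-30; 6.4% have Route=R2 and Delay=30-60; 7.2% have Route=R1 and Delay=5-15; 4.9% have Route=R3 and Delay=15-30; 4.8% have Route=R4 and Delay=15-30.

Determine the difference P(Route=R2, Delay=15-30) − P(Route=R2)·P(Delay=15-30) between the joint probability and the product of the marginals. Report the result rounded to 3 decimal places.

-0.035

P(Route=R2) = 0.037 + 0.068 + 0.013 + 0.064 + 0.078 = 0.260.
P(Delay=15-30) = 0.075 + 0.013 + 0.049 + 0.048 = 0.185.
P(Route=R2, Delay=15-30) − P(Route=R2)P(Delay=15-30) = 0.013 − 0.260×0.185 = -0.035.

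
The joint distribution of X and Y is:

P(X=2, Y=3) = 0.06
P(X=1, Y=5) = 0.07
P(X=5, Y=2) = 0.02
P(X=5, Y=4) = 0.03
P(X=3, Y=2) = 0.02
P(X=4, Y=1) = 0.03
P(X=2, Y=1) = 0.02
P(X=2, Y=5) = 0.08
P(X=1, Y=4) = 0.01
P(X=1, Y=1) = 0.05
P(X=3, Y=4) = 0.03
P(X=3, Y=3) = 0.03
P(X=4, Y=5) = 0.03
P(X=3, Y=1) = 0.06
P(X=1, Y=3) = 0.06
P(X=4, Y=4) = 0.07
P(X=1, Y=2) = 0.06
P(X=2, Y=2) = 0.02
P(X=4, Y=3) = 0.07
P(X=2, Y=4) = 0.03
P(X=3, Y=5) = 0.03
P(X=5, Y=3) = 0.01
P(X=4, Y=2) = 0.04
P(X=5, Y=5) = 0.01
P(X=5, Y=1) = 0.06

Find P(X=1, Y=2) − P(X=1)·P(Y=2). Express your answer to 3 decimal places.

0.020

P(X=1) = 0.05 + 0.06 + 0.06 + 0.01 + 0.07 = 0.25.
P(Y=2) = 0.06 + 0.02 + 0.02 + 0.04 + 0.02 = 0.16.
P(X=1, Y=2) − P(X=1)P(Y=2) = 0.06 − 0.25×0.16 = 0.020.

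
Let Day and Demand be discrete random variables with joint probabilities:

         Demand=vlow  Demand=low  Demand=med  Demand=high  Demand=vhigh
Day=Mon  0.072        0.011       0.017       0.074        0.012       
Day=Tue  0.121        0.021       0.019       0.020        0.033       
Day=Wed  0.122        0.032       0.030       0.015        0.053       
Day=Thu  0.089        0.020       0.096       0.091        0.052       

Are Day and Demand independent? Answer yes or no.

P(Day=Thu) = 0.348 and P(Demand=vlow) = 0.404, so their product is 0.14059, but P(Day=Thu, Demand=vlow) = 0.089. Since these differ, Day and Demand are not independent.

no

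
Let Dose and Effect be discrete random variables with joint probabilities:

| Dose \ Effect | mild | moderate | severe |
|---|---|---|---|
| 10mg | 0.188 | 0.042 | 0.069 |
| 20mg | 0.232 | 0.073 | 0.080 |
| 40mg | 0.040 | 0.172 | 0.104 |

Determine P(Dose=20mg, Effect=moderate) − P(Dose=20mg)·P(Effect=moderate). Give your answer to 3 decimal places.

-0.037

P(Dose=20mg) = 0.232 + 0.073 + 0.080 = 0.385.
P(Effect=moderate) = 0.042 + 0.073 + 0.172 = 0.287.
P(Dose=20mg, Effect=moderate) − P(Dose=20mg)P(Effect=moderate) = 0.073 − 0.385×0.287 = -0.037.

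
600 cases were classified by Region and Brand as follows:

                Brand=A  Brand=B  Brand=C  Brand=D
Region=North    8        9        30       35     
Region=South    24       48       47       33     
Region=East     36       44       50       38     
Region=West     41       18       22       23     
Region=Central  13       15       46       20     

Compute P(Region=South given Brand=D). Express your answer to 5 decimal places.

0.22148

Total with Brand=D: 35 + 33 + 38 + 23 + 20 = 149.
P(Region=South | Brand=D) = 33/149 = 0.22148.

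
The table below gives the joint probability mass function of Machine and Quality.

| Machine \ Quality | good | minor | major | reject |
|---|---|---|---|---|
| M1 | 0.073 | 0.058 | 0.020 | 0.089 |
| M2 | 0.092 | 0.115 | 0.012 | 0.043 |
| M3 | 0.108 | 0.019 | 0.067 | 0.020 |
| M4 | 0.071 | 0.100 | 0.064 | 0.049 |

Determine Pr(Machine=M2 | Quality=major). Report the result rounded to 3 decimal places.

P(Quality=major) = 0.020 + 0.012 + 0.067 + 0.064 = 0.163.
P(Machine=M2 | Quality=major) = 0.012/0.163 = 0.074.

0.074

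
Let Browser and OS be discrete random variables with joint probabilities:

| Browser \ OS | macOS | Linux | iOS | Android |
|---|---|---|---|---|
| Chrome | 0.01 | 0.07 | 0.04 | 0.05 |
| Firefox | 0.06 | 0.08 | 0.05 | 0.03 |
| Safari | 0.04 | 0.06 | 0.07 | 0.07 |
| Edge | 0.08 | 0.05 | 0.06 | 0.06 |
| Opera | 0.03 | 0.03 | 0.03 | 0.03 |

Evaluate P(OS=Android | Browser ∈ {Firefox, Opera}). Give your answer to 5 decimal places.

0.17647

P(Browser=Firefox) = 0.06 + 0.08 + 0.05 + 0.03 = 0.22.
P(Browser=Opera) = 0.03 + 0.03 + 0.03 + 0.03 = 0.12.
P(Browser ∈ {Firefox, Opera}) = 0.22 + 0.12 = 0.34; P(OS=Android, Browser ∈ {Firefox, Opera}) = 0.03 + 0.03 = 0.06.
P(OS=Android | Browser ∈ {Firefox, Opera}) = 0.06/0.34 = 0.17647.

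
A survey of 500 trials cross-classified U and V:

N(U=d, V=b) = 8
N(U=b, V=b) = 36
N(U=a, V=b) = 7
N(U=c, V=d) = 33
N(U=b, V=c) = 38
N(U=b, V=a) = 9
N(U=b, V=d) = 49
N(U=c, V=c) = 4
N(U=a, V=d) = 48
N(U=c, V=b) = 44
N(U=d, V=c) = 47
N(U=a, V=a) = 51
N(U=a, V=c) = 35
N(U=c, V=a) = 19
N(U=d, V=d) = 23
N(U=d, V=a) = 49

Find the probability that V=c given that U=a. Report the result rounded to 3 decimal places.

Total with U=a: 51 + 7 + 35 + 48 = 141.
P(V=c | U=a) = 35/141 = 0.248.

0.248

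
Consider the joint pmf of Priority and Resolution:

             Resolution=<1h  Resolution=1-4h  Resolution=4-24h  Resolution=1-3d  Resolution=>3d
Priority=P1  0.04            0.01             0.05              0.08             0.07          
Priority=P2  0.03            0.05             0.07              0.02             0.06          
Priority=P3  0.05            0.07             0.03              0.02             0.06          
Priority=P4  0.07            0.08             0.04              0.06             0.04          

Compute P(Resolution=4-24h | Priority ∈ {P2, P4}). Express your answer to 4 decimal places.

0.2115

P(Priority=P2) = 0.03 + 0.05 + 0.07 + 0.02 + 0.06 = 0.23.
P(Priority=P4) = 0.07 + 0.08 + 0.04 + 0.06 + 0.04 = 0.29.
P(Priority ∈ {P2, P4}) = 0.23 + 0.29 = 0.52; P(Resolution=4-24h, Priority ∈ {P2, P4}) = 0.07 + 0.04 = 0.11.
P(Resolution=4-24h | Priority ∈ {P2, P4}) = 0.11/0.52 = 0.2115.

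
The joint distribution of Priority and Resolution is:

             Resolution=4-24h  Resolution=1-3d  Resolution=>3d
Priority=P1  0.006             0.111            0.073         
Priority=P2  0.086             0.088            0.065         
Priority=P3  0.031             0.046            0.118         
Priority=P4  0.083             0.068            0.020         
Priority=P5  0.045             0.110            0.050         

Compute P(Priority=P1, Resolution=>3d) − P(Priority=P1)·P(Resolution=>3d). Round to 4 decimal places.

P(Priority=P1) = 0.006 + 0.111 + 0.073 = 0.190.
P(Resolution=>3d) = 0.073 + 0.065 + 0.118 + 0.020 + 0.050 = 0.326.
P(Priority=P1, Resolution=>3d) − P(Priority=P1)P(Resolution=>3d) = 0.073 − 0.190×0.326 = 0.0111.

0.0111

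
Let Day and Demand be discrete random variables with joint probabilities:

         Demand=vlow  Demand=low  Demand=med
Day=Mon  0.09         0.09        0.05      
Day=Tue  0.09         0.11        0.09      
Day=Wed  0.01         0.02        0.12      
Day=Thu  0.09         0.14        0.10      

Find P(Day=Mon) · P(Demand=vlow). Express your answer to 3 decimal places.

0.064

P(Day=Mon) = 0.09 + 0.09 + 0.05 = 0.23.
P(Demand=vlow) = 0.09 + 0.09 + 0.01 + 0.09 = 0.28.
Product: 0.23 × 0.28 = 0.064.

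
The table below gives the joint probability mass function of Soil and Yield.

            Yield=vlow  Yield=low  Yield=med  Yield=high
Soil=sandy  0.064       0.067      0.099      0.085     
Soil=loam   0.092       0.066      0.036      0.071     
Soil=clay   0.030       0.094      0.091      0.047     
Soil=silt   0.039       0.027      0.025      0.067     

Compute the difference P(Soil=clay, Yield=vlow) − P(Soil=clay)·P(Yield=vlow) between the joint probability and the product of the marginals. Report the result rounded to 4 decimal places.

P(Soil=clay) = 0.030 + 0.094 + 0.091 + 0.047 = 0.262.
P(Yield=vlow) = 0.064 + 0.092 + 0.030 + 0.039 = 0.225.
P(Soil=clay, Yield=vlow) − P(Soil=clay)P(Yield=vlow) = 0.030 − 0.262×0.225 = -0.0290.

-0.0290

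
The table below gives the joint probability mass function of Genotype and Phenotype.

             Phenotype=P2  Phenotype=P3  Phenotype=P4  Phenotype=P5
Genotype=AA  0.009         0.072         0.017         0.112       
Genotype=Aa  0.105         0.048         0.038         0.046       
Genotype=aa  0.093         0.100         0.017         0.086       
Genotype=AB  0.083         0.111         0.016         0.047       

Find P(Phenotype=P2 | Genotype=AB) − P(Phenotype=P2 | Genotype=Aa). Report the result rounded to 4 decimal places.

-0.1201

P(Genotype=AB) = 0.083 + 0.111 + 0.016 + 0.047 = 0.257; P(Phenotype=P2 | Genotype=AB) = 0.083/0.257 = 0.32296.
P(Genotype=Aa) = 0.105 + 0.048 + 0.038 + 0.046 = 0.237; P(Phenotype=P2 | Genotype=Aa) = 0.105/0.237 = 0.44304.
Difference = -0.1201.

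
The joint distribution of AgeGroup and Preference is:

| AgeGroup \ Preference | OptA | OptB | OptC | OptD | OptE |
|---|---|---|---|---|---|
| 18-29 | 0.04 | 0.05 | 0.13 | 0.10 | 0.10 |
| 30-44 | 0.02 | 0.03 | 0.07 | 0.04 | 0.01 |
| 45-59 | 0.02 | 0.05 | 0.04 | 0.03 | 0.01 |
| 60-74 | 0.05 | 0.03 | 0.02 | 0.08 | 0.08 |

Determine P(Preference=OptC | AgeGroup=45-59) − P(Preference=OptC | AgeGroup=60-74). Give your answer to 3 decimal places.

P(AgeGroup=45-59) = 0.02 + 0.05 + 0.04 + 0.03 + 0.01 = 0.15; P(Preference=OptC | AgeGroup=45-59) = 0.04/0.15 = 0.2667.
P(AgeGroup=60-74) = 0.05 + 0.03 + 0.02 + 0.08 + 0.08 = 0.26; P(Preference=OptC | AgeGroup=60-74) = 0.02/0.26 = 0.0769.
Difference = 0.190.

0.190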